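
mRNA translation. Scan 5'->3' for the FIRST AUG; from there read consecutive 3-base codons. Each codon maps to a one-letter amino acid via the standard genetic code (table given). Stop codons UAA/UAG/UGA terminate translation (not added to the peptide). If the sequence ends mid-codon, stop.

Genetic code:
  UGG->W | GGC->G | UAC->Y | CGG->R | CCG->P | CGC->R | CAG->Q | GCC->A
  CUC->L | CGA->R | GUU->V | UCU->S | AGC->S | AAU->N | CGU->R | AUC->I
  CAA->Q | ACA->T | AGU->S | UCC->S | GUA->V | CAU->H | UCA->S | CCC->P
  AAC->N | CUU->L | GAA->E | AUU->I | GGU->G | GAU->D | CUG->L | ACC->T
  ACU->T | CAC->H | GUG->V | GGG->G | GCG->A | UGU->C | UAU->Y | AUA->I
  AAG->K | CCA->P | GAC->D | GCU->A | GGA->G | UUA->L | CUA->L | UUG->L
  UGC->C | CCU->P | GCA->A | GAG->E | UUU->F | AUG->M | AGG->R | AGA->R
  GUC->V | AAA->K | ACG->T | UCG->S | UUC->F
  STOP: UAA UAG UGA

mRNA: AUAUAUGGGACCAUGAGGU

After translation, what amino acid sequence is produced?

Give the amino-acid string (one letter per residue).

start AUG at pos 4
pos 4: AUG -> M; peptide=M
pos 7: GGA -> G; peptide=MG
pos 10: CCA -> P; peptide=MGP
pos 13: UGA -> STOP

Answer: MGP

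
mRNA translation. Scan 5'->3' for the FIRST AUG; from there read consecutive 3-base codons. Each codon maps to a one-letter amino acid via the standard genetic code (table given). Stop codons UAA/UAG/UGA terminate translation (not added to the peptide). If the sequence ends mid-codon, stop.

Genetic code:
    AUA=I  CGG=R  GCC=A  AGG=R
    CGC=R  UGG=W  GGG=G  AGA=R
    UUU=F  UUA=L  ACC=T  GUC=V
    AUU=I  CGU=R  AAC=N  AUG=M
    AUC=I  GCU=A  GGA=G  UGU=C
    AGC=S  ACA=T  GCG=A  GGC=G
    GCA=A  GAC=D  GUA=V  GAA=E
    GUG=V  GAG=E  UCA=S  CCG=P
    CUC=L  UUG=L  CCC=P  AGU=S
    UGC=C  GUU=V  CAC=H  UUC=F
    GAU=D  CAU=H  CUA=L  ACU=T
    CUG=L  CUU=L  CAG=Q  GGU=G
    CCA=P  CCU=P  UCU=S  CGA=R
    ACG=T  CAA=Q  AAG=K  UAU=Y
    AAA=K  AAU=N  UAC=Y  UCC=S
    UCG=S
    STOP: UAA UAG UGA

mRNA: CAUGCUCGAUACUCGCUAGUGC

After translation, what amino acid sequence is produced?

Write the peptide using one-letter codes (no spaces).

start AUG at pos 1
pos 1: AUG -> M; peptide=M
pos 4: CUC -> L; peptide=ML
pos 7: GAU -> D; peptide=MLD
pos 10: ACU -> T; peptide=MLDT
pos 13: CGC -> R; peptide=MLDTR
pos 16: UAG -> STOP

Answer: MLDTR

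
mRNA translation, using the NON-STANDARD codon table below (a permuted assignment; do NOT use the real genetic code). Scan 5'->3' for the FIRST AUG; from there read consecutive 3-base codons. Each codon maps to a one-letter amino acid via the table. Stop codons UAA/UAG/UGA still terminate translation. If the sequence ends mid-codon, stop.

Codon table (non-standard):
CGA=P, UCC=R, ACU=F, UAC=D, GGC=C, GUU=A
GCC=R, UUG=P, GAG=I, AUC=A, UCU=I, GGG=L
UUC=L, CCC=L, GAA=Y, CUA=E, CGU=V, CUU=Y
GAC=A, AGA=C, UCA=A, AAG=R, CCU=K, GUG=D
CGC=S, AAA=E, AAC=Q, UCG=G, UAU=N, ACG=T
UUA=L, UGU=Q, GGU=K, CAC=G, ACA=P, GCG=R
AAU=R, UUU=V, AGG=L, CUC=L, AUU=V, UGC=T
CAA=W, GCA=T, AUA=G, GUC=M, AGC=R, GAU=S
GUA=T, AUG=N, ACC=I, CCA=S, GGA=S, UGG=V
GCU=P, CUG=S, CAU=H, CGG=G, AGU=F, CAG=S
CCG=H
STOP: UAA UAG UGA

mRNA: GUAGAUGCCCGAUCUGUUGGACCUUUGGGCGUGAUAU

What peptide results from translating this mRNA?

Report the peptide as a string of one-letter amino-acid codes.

Answer: NLSSPAYVR

Derivation:
start AUG at pos 4
pos 4: AUG -> N; peptide=N
pos 7: CCC -> L; peptide=NL
pos 10: GAU -> S; peptide=NLS
pos 13: CUG -> S; peptide=NLSS
pos 16: UUG -> P; peptide=NLSSP
pos 19: GAC -> A; peptide=NLSSPA
pos 22: CUU -> Y; peptide=NLSSPAY
pos 25: UGG -> V; peptide=NLSSPAYV
pos 28: GCG -> R; peptide=NLSSPAYVR
pos 31: UGA -> STOP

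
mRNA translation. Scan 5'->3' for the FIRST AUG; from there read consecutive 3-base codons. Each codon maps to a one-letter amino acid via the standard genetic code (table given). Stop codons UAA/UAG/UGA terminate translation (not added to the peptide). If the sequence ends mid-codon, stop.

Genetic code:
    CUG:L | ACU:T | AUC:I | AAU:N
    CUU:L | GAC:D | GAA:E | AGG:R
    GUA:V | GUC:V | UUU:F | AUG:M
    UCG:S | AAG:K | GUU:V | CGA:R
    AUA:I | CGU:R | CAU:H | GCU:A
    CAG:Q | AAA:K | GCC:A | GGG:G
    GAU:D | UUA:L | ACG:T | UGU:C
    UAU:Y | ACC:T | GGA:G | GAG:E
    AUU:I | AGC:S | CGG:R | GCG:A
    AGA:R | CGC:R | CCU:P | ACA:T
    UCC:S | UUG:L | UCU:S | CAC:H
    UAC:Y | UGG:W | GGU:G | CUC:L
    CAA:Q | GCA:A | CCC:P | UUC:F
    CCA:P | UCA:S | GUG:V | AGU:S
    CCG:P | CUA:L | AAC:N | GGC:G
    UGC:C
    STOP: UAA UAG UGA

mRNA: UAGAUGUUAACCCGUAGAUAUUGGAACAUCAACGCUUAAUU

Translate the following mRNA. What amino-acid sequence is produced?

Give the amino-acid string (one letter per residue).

Answer: MLTRRYWNINA

Derivation:
start AUG at pos 3
pos 3: AUG -> M; peptide=M
pos 6: UUA -> L; peptide=ML
pos 9: ACC -> T; peptide=MLT
pos 12: CGU -> R; peptide=MLTR
pos 15: AGA -> R; peptide=MLTRR
pos 18: UAU -> Y; peptide=MLTRRY
pos 21: UGG -> W; peptide=MLTRRYW
pos 24: AAC -> N; peptide=MLTRRYWN
pos 27: AUC -> I; peptide=MLTRRYWNI
pos 30: AAC -> N; peptide=MLTRRYWNIN
pos 33: GCU -> A; peptide=MLTRRYWNINA
pos 36: UAA -> STOP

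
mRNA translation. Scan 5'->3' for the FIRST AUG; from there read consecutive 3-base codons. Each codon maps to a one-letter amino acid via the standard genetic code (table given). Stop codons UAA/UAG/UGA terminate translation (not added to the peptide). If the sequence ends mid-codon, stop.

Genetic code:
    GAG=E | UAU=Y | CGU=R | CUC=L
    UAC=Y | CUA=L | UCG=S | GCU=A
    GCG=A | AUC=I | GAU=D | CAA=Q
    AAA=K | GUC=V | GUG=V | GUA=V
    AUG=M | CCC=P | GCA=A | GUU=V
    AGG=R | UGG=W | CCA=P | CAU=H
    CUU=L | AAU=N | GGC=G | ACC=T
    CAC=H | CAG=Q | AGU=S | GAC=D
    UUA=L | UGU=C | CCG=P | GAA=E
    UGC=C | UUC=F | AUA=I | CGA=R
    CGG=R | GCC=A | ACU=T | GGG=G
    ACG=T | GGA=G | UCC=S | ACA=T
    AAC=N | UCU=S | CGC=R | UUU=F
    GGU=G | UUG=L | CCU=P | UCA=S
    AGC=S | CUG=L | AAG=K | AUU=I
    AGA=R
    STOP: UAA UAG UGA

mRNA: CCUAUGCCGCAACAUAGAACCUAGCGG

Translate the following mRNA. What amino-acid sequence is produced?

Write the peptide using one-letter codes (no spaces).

Answer: MPQHRT

Derivation:
start AUG at pos 3
pos 3: AUG -> M; peptide=M
pos 6: CCG -> P; peptide=MP
pos 9: CAA -> Q; peptide=MPQ
pos 12: CAU -> H; peptide=MPQH
pos 15: AGA -> R; peptide=MPQHR
pos 18: ACC -> T; peptide=MPQHRT
pos 21: UAG -> STOP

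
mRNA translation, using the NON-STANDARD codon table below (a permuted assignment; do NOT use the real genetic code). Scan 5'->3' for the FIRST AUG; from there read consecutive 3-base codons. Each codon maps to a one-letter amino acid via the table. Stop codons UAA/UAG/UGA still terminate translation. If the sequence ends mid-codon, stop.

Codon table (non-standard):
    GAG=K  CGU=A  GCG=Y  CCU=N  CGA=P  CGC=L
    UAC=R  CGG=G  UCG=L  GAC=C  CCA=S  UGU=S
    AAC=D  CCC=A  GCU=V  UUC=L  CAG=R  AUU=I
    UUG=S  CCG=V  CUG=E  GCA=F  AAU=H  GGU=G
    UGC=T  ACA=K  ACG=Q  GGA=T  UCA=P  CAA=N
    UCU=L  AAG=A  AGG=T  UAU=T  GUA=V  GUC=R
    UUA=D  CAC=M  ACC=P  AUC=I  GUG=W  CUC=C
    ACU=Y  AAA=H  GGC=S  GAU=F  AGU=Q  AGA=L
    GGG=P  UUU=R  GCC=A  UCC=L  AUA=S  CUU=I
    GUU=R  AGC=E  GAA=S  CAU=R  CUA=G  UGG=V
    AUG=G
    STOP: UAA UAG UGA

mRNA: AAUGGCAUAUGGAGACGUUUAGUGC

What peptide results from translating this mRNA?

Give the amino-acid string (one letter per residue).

start AUG at pos 1
pos 1: AUG -> G; peptide=G
pos 4: GCA -> F; peptide=GF
pos 7: UAU -> T; peptide=GFT
pos 10: GGA -> T; peptide=GFTT
pos 13: GAC -> C; peptide=GFTTC
pos 16: GUU -> R; peptide=GFTTCR
pos 19: UAG -> STOP

Answer: GFTTCR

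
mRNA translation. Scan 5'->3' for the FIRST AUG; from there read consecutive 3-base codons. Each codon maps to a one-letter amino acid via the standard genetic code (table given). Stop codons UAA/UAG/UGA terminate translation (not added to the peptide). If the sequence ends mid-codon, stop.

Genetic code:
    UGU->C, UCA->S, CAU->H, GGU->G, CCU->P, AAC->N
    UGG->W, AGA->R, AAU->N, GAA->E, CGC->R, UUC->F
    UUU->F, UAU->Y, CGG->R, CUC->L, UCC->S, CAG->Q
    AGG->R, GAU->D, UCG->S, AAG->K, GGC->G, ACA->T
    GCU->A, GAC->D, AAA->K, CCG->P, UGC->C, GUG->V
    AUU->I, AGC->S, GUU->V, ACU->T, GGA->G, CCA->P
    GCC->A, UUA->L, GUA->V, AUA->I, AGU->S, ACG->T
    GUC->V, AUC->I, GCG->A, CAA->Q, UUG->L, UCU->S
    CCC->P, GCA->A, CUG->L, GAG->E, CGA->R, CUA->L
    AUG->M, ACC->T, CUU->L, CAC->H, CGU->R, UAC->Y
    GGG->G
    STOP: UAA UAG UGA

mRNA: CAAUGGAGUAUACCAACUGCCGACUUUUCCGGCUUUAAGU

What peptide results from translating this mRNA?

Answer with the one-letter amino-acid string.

start AUG at pos 2
pos 2: AUG -> M; peptide=M
pos 5: GAG -> E; peptide=ME
pos 8: UAU -> Y; peptide=MEY
pos 11: ACC -> T; peptide=MEYT
pos 14: AAC -> N; peptide=MEYTN
pos 17: UGC -> C; peptide=MEYTNC
pos 20: CGA -> R; peptide=MEYTNCR
pos 23: CUU -> L; peptide=MEYTNCRL
pos 26: UUC -> F; peptide=MEYTNCRLF
pos 29: CGG -> R; peptide=MEYTNCRLFR
pos 32: CUU -> L; peptide=MEYTNCRLFRL
pos 35: UAA -> STOP

Answer: MEYTNCRLFRL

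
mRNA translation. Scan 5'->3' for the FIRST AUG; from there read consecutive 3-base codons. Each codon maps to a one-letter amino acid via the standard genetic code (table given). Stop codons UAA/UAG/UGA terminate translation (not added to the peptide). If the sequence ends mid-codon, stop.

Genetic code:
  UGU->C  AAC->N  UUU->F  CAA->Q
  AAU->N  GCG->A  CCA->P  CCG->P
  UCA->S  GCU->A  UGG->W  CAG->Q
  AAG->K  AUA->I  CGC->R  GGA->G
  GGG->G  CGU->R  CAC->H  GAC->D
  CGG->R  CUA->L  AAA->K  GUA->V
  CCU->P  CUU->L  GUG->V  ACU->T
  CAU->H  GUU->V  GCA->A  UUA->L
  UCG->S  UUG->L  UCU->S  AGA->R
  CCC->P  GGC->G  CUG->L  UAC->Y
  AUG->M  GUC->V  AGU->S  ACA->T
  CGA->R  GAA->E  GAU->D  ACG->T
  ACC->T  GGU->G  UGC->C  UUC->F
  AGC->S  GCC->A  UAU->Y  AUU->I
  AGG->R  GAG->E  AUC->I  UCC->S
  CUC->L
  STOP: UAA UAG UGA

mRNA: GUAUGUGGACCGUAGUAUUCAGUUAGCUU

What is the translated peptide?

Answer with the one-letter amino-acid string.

start AUG at pos 2
pos 2: AUG -> M; peptide=M
pos 5: UGG -> W; peptide=MW
pos 8: ACC -> T; peptide=MWT
pos 11: GUA -> V; peptide=MWTV
pos 14: GUA -> V; peptide=MWTVV
pos 17: UUC -> F; peptide=MWTVVF
pos 20: AGU -> S; peptide=MWTVVFS
pos 23: UAG -> STOP

Answer: MWTVVFS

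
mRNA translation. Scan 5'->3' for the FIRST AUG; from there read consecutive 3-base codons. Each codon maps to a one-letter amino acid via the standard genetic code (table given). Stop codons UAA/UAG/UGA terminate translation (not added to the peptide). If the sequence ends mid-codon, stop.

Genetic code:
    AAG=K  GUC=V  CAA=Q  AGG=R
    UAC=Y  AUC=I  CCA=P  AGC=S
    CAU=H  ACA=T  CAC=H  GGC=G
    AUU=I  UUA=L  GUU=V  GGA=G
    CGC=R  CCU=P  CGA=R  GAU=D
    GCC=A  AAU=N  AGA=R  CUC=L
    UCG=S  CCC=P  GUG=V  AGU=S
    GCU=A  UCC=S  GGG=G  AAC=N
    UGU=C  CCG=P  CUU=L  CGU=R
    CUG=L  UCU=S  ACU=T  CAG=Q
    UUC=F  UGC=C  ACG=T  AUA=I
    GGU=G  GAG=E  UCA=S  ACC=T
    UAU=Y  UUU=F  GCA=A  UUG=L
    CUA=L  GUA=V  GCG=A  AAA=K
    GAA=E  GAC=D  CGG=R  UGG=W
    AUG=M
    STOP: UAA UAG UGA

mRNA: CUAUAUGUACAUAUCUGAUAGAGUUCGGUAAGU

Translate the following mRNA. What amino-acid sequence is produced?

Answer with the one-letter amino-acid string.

Answer: MYISDRVR

Derivation:
start AUG at pos 4
pos 4: AUG -> M; peptide=M
pos 7: UAC -> Y; peptide=MY
pos 10: AUA -> I; peptide=MYI
pos 13: UCU -> S; peptide=MYIS
pos 16: GAU -> D; peptide=MYISD
pos 19: AGA -> R; peptide=MYISDR
pos 22: GUU -> V; peptide=MYISDRV
pos 25: CGG -> R; peptide=MYISDRVR
pos 28: UAA -> STOP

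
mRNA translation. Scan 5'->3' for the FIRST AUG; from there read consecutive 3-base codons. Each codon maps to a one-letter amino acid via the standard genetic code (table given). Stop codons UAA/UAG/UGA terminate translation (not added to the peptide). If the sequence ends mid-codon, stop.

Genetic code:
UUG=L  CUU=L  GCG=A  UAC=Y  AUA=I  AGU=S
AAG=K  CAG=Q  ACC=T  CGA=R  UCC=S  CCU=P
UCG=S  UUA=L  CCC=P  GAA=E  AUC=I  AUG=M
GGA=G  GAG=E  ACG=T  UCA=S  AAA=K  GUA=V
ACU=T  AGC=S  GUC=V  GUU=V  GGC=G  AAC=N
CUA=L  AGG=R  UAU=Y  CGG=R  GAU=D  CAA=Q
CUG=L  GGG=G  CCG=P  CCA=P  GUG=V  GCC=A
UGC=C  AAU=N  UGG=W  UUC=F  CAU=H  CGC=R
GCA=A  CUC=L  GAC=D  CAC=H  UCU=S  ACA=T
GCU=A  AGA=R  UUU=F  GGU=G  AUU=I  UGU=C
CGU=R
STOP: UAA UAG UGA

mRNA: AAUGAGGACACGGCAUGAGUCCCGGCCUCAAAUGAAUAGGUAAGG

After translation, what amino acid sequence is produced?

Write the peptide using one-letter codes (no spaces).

Answer: MRTRHESRPQMNR

Derivation:
start AUG at pos 1
pos 1: AUG -> M; peptide=M
pos 4: AGG -> R; peptide=MR
pos 7: ACA -> T; peptide=MRT
pos 10: CGG -> R; peptide=MRTR
pos 13: CAU -> H; peptide=MRTRH
pos 16: GAG -> E; peptide=MRTRHE
pos 19: UCC -> S; peptide=MRTRHES
pos 22: CGG -> R; peptide=MRTRHESR
pos 25: CCU -> P; peptide=MRTRHESRP
pos 28: CAA -> Q; peptide=MRTRHESRPQ
pos 31: AUG -> M; peptide=MRTRHESRPQM
pos 34: AAU -> N; peptide=MRTRHESRPQMN
pos 37: AGG -> R; peptide=MRTRHESRPQMNR
pos 40: UAA -> STOP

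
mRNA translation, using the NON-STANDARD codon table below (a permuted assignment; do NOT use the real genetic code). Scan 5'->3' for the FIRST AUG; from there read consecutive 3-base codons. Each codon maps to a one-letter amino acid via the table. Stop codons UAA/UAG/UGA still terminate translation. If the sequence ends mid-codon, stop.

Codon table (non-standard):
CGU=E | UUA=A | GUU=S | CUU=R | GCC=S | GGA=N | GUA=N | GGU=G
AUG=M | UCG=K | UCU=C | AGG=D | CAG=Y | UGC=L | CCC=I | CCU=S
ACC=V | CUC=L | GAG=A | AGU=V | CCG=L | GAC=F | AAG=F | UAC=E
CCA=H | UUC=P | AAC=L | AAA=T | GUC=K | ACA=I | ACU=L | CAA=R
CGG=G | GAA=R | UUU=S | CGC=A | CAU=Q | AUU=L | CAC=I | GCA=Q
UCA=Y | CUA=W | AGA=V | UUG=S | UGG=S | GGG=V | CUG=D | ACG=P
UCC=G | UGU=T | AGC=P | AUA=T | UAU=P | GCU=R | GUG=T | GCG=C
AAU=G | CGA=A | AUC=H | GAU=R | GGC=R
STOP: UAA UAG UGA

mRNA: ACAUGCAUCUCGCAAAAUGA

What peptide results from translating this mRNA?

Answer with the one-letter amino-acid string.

Answer: MQLQT

Derivation:
start AUG at pos 2
pos 2: AUG -> M; peptide=M
pos 5: CAU -> Q; peptide=MQ
pos 8: CUC -> L; peptide=MQL
pos 11: GCA -> Q; peptide=MQLQ
pos 14: AAA -> T; peptide=MQLQT
pos 17: UGA -> STOP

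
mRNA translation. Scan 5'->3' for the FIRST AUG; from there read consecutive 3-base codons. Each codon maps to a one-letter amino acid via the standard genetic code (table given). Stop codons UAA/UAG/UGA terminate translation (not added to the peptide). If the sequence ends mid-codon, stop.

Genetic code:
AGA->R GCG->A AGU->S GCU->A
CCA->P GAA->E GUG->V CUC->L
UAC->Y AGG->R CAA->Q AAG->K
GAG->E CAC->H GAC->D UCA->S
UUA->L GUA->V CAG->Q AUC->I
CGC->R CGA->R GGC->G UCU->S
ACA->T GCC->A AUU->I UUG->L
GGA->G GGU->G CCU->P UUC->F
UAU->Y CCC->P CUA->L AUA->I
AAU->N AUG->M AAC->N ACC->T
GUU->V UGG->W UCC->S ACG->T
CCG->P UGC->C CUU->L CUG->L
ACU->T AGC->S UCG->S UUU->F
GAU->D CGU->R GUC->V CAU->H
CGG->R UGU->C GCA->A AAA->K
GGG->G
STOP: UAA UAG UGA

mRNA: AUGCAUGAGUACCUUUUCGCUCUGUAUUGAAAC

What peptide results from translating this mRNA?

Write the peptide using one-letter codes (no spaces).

Answer: MHEYLFALY

Derivation:
start AUG at pos 0
pos 0: AUG -> M; peptide=M
pos 3: CAU -> H; peptide=MH
pos 6: GAG -> E; peptide=MHE
pos 9: UAC -> Y; peptide=MHEY
pos 12: CUU -> L; peptide=MHEYL
pos 15: UUC -> F; peptide=MHEYLF
pos 18: GCU -> A; peptide=MHEYLFA
pos 21: CUG -> L; peptide=MHEYLFAL
pos 24: UAU -> Y; peptide=MHEYLFALY
pos 27: UGA -> STOP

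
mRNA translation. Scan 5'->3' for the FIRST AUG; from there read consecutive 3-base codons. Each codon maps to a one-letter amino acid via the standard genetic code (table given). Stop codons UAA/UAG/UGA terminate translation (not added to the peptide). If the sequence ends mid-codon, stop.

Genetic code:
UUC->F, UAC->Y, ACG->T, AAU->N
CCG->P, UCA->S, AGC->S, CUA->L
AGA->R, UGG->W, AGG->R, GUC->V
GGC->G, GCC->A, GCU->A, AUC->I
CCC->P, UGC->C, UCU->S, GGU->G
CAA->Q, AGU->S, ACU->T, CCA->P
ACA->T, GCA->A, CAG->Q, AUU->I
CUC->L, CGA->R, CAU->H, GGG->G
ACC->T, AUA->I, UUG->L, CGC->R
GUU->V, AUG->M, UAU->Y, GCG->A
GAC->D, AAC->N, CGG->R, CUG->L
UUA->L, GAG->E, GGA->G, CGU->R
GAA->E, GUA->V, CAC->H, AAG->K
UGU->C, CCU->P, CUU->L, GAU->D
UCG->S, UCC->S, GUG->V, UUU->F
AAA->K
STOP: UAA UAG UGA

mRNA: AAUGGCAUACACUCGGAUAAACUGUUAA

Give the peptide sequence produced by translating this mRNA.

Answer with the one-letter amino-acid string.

start AUG at pos 1
pos 1: AUG -> M; peptide=M
pos 4: GCA -> A; peptide=MA
pos 7: UAC -> Y; peptide=MAY
pos 10: ACU -> T; peptide=MAYT
pos 13: CGG -> R; peptide=MAYTR
pos 16: AUA -> I; peptide=MAYTRI
pos 19: AAC -> N; peptide=MAYTRIN
pos 22: UGU -> C; peptide=MAYTRINC
pos 25: UAA -> STOP

Answer: MAYTRINC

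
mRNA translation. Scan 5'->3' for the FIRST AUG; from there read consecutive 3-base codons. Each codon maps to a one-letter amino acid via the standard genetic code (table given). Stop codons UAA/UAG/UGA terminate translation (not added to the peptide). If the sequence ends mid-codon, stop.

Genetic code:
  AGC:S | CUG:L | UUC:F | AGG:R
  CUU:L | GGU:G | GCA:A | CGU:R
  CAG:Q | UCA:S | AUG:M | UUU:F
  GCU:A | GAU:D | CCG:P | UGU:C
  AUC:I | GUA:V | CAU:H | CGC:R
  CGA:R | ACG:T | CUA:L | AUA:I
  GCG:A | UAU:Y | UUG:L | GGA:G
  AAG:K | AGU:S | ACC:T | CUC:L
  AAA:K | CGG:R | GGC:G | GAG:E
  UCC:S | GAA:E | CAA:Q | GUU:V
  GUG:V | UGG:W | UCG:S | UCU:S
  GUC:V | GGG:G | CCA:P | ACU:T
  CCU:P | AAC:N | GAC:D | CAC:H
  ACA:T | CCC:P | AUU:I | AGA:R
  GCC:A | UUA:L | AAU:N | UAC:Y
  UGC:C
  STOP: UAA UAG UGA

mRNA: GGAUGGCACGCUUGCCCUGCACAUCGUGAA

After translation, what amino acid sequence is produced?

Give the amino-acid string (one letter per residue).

Answer: MARLPCTS

Derivation:
start AUG at pos 2
pos 2: AUG -> M; peptide=M
pos 5: GCA -> A; peptide=MA
pos 8: CGC -> R; peptide=MAR
pos 11: UUG -> L; peptide=MARL
pos 14: CCC -> P; peptide=MARLP
pos 17: UGC -> C; peptide=MARLPC
pos 20: ACA -> T; peptide=MARLPCT
pos 23: UCG -> S; peptide=MARLPCTS
pos 26: UGA -> STOP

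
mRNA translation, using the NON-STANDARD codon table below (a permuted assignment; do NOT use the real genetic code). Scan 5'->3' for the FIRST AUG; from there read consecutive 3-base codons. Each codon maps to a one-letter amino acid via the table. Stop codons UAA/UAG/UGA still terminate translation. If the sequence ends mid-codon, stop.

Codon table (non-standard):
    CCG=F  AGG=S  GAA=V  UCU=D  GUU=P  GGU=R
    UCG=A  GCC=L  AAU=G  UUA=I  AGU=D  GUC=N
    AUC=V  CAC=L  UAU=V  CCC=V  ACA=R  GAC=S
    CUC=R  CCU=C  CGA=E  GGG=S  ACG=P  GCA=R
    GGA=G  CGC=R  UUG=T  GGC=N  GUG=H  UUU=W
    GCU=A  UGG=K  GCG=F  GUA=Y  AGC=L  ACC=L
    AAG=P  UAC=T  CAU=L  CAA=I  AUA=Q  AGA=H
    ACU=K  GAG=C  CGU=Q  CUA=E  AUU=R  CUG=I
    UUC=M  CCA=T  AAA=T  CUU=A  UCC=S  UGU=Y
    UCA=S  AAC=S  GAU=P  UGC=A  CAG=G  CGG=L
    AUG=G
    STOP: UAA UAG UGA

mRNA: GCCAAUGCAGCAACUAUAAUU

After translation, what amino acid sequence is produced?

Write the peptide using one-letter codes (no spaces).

start AUG at pos 4
pos 4: AUG -> G; peptide=G
pos 7: CAG -> G; peptide=GG
pos 10: CAA -> I; peptide=GGI
pos 13: CUA -> E; peptide=GGIE
pos 16: UAA -> STOP

Answer: GGIE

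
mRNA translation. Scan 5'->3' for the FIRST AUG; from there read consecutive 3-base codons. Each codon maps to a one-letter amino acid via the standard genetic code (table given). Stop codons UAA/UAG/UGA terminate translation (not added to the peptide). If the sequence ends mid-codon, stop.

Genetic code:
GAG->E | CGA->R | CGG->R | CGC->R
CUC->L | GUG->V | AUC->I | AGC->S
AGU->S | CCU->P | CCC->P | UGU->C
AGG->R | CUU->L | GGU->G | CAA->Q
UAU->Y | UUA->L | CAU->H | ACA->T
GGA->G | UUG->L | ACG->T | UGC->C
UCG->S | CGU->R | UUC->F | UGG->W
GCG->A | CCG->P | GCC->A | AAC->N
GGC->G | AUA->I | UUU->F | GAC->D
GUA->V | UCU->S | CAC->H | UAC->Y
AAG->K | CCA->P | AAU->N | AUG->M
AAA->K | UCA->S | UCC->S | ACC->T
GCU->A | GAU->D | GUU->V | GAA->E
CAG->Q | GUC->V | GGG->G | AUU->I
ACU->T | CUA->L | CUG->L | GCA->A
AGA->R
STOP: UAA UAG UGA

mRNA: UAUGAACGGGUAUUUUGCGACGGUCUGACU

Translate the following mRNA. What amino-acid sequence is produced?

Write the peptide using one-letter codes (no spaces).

start AUG at pos 1
pos 1: AUG -> M; peptide=M
pos 4: AAC -> N; peptide=MN
pos 7: GGG -> G; peptide=MNG
pos 10: UAU -> Y; peptide=MNGY
pos 13: UUU -> F; peptide=MNGYF
pos 16: GCG -> A; peptide=MNGYFA
pos 19: ACG -> T; peptide=MNGYFAT
pos 22: GUC -> V; peptide=MNGYFATV
pos 25: UGA -> STOP

Answer: MNGYFATV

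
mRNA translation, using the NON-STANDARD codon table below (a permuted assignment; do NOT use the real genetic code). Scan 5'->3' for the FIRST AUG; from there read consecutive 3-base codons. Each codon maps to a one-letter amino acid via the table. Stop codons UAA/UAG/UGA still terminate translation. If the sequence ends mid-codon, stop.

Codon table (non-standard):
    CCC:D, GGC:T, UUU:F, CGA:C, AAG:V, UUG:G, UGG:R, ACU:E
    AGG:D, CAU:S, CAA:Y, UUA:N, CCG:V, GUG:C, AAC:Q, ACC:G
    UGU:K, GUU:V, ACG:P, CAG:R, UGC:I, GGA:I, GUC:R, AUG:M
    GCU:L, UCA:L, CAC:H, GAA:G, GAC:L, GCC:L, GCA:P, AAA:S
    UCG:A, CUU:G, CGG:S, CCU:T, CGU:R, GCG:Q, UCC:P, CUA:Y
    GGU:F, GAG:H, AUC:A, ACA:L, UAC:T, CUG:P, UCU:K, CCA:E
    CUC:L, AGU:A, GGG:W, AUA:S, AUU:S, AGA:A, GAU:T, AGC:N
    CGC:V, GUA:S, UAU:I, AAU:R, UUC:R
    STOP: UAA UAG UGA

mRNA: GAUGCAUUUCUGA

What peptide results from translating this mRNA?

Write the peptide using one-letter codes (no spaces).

Answer: MSR

Derivation:
start AUG at pos 1
pos 1: AUG -> M; peptide=M
pos 4: CAU -> S; peptide=MS
pos 7: UUC -> R; peptide=MSR
pos 10: UGA -> STOP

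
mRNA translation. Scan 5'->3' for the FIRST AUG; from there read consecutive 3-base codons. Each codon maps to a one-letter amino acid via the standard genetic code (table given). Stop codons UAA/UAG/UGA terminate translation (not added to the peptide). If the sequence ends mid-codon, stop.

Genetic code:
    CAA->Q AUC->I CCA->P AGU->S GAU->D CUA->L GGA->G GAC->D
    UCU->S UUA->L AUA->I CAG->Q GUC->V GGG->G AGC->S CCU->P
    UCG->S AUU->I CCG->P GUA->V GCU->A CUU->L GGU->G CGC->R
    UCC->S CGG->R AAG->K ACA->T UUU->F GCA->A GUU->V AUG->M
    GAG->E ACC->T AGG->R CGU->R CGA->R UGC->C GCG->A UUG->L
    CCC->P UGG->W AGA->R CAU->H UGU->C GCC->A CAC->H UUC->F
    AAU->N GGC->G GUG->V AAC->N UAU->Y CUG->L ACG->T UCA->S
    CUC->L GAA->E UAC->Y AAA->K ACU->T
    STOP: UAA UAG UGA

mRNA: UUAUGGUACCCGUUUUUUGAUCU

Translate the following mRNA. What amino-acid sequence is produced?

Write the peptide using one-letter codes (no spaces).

start AUG at pos 2
pos 2: AUG -> M; peptide=M
pos 5: GUA -> V; peptide=MV
pos 8: CCC -> P; peptide=MVP
pos 11: GUU -> V; peptide=MVPV
pos 14: UUU -> F; peptide=MVPVF
pos 17: UGA -> STOP

Answer: MVPVF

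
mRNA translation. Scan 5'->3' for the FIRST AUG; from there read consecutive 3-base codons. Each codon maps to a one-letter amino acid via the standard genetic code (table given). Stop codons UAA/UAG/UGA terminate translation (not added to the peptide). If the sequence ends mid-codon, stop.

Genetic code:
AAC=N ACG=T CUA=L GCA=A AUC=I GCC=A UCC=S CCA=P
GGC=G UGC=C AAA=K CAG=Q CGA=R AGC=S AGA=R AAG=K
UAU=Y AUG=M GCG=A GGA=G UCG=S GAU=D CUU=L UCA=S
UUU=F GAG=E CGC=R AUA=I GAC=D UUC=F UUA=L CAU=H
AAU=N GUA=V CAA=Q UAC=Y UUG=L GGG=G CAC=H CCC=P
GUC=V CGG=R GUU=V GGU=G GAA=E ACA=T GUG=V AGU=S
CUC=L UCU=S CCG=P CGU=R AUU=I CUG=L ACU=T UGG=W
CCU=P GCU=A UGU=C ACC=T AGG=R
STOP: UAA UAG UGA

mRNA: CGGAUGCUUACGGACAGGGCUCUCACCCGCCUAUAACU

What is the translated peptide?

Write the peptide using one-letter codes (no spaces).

Answer: MLTDRALTRL

Derivation:
start AUG at pos 3
pos 3: AUG -> M; peptide=M
pos 6: CUU -> L; peptide=ML
pos 9: ACG -> T; peptide=MLT
pos 12: GAC -> D; peptide=MLTD
pos 15: AGG -> R; peptide=MLTDR
pos 18: GCU -> A; peptide=MLTDRA
pos 21: CUC -> L; peptide=MLTDRAL
pos 24: ACC -> T; peptide=MLTDRALT
pos 27: CGC -> R; peptide=MLTDRALTR
pos 30: CUA -> L; peptide=MLTDRALTRL
pos 33: UAA -> STOP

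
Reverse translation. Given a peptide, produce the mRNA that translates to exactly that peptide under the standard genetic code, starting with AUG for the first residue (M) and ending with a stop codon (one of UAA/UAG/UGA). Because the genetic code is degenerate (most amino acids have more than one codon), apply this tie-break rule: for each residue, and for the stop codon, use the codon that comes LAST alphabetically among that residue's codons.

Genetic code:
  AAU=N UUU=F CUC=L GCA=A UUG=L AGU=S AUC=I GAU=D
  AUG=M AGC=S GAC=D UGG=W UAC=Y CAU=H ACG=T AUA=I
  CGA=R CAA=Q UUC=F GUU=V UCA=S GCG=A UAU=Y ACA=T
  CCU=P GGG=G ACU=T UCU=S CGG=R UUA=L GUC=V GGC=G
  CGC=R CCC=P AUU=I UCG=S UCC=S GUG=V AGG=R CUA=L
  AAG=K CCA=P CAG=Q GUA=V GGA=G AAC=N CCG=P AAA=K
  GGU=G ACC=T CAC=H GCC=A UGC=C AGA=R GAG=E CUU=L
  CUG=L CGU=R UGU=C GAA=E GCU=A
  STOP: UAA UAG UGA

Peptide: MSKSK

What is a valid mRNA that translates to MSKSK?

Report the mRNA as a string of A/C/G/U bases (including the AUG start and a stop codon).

Answer: mRNA: AUGUCUAAGUCUAAGUGA

Derivation:
residue 1: M -> AUG (start codon)
residue 2: S codons sorted = AGC,AGU,UCA,UCC,UCG,UCU -> pick last = UCU
residue 3: K codons sorted = AAA,AAG -> pick last = AAG
residue 4: S codons sorted = AGC,AGU,UCA,UCC,UCG,UCU -> pick last = UCU
residue 5: K codons sorted = AAA,AAG -> pick last = AAG
terminator: stop codons sorted = UAA,UAG,UGA -> pick last = UGA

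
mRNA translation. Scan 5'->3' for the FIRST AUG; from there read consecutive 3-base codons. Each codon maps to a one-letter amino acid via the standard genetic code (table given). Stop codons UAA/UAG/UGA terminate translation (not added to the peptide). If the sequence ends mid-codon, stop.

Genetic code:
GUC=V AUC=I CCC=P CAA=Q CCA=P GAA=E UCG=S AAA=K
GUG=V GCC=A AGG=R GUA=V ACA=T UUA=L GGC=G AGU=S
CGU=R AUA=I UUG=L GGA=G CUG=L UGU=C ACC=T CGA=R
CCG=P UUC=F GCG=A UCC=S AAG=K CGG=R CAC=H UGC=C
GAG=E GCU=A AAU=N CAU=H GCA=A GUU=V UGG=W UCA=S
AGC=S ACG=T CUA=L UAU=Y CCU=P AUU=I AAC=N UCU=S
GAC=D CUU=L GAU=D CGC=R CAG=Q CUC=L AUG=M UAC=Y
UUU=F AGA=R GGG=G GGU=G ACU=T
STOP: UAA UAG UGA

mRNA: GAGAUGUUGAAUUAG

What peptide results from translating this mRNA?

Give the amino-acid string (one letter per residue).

Answer: MLN

Derivation:
start AUG at pos 3
pos 3: AUG -> M; peptide=M
pos 6: UUG -> L; peptide=ML
pos 9: AAU -> N; peptide=MLN
pos 12: UAG -> STOP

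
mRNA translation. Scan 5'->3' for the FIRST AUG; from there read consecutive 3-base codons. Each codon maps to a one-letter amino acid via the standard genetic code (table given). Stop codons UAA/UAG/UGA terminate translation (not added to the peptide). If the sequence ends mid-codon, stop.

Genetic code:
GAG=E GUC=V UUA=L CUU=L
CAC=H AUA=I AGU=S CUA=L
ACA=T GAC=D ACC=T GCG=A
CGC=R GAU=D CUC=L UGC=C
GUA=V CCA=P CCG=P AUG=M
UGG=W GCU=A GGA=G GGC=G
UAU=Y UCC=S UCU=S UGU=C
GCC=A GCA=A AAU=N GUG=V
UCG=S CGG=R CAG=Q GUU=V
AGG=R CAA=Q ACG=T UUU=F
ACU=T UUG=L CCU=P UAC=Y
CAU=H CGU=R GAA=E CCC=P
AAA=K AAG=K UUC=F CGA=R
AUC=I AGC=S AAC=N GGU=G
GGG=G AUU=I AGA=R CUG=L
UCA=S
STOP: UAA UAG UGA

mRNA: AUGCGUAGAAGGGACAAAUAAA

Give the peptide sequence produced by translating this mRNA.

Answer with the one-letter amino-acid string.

Answer: MRRRDK

Derivation:
start AUG at pos 0
pos 0: AUG -> M; peptide=M
pos 3: CGU -> R; peptide=MR
pos 6: AGA -> R; peptide=MRR
pos 9: AGG -> R; peptide=MRRR
pos 12: GAC -> D; peptide=MRRRD
pos 15: AAA -> K; peptide=MRRRDK
pos 18: UAA -> STOP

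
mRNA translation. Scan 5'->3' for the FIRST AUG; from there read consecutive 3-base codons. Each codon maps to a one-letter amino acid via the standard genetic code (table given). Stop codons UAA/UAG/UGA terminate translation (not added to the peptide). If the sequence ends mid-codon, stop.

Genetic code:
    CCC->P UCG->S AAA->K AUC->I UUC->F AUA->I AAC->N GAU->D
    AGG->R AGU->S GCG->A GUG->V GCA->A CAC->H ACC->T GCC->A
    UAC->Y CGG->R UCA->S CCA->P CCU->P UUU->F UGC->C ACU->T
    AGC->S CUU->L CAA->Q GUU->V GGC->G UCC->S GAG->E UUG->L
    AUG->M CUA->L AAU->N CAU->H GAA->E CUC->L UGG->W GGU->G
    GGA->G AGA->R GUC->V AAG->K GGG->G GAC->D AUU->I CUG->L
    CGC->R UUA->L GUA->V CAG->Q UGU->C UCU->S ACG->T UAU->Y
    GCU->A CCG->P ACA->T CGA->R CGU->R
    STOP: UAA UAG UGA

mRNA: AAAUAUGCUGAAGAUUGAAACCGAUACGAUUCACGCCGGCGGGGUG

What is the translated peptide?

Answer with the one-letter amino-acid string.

start AUG at pos 4
pos 4: AUG -> M; peptide=M
pos 7: CUG -> L; peptide=ML
pos 10: AAG -> K; peptide=MLK
pos 13: AUU -> I; peptide=MLKI
pos 16: GAA -> E; peptide=MLKIE
pos 19: ACC -> T; peptide=MLKIET
pos 22: GAU -> D; peptide=MLKIETD
pos 25: ACG -> T; peptide=MLKIETDT
pos 28: AUU -> I; peptide=MLKIETDTI
pos 31: CAC -> H; peptide=MLKIETDTIH
pos 34: GCC -> A; peptide=MLKIETDTIHA
pos 37: GGC -> G; peptide=MLKIETDTIHAG
pos 40: GGG -> G; peptide=MLKIETDTIHAGG
pos 43: GUG -> V; peptide=MLKIETDTIHAGGV
pos 46: only 0 nt remain (<3), stop (end of mRNA)

Answer: MLKIETDTIHAGGV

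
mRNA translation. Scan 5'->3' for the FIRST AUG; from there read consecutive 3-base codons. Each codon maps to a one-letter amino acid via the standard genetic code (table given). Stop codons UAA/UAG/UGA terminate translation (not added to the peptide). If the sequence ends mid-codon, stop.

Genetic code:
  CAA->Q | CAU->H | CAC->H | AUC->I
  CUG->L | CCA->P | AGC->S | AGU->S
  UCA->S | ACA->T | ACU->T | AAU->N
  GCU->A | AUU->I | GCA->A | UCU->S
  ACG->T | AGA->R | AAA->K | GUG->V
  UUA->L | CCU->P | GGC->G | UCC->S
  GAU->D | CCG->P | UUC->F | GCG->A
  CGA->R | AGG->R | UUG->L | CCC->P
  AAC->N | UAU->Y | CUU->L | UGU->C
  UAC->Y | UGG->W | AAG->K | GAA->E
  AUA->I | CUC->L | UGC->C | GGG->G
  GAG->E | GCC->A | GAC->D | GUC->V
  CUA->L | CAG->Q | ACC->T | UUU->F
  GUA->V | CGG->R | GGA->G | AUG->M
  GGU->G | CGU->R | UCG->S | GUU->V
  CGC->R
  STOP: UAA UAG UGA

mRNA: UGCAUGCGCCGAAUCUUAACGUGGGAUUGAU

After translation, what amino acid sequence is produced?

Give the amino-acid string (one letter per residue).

Answer: MRRILTWD

Derivation:
start AUG at pos 3
pos 3: AUG -> M; peptide=M
pos 6: CGC -> R; peptide=MR
pos 9: CGA -> R; peptide=MRR
pos 12: AUC -> I; peptide=MRRI
pos 15: UUA -> L; peptide=MRRIL
pos 18: ACG -> T; peptide=MRRILT
pos 21: UGG -> W; peptide=MRRILTW
pos 24: GAU -> D; peptide=MRRILTWD
pos 27: UGA -> STOP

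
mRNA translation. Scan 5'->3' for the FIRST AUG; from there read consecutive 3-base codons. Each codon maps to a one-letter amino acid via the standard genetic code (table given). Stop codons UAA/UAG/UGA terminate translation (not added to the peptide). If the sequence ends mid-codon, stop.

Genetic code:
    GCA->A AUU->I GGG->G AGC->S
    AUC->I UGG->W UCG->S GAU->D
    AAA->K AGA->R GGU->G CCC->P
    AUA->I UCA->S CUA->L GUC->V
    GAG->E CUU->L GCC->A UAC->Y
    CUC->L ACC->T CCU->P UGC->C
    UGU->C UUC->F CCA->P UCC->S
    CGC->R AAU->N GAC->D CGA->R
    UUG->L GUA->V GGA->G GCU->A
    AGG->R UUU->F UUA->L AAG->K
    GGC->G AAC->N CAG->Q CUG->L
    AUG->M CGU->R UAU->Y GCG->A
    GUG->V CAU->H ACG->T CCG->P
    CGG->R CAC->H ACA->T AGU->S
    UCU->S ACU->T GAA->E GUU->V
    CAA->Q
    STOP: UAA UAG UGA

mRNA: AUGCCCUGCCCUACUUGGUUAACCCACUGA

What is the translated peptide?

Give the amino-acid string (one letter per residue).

start AUG at pos 0
pos 0: AUG -> M; peptide=M
pos 3: CCC -> P; peptide=MP
pos 6: UGC -> C; peptide=MPC
pos 9: CCU -> P; peptide=MPCP
pos 12: ACU -> T; peptide=MPCPT
pos 15: UGG -> W; peptide=MPCPTW
pos 18: UUA -> L; peptide=MPCPTWL
pos 21: ACC -> T; peptide=MPCPTWLT
pos 24: CAC -> H; peptide=MPCPTWLTH
pos 27: UGA -> STOP

Answer: MPCPTWLTH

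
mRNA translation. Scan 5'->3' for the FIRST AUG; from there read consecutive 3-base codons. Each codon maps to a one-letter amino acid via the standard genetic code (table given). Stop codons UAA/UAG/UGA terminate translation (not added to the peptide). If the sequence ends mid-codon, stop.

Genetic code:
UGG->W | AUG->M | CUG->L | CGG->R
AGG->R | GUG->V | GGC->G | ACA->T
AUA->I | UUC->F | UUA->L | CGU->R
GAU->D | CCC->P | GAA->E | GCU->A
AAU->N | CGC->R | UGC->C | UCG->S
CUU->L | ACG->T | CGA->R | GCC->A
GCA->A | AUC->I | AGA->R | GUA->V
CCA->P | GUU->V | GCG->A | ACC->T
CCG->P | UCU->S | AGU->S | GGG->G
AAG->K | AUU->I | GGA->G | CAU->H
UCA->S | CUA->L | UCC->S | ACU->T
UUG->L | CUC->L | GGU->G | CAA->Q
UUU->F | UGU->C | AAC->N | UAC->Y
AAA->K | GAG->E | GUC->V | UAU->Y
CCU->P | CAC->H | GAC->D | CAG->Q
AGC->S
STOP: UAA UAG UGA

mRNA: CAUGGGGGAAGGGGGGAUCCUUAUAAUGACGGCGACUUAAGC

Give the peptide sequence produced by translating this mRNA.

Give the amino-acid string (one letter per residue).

Answer: MGEGGILIMTAT

Derivation:
start AUG at pos 1
pos 1: AUG -> M; peptide=M
pos 4: GGG -> G; peptide=MG
pos 7: GAA -> E; peptide=MGE
pos 10: GGG -> G; peptide=MGEG
pos 13: GGG -> G; peptide=MGEGG
pos 16: AUC -> I; peptide=MGEGGI
pos 19: CUU -> L; peptide=MGEGGIL
pos 22: AUA -> I; peptide=MGEGGILI
pos 25: AUG -> M; peptide=MGEGGILIM
pos 28: ACG -> T; peptide=MGEGGILIMT
pos 31: GCG -> A; peptide=MGEGGILIMTA
pos 34: ACU -> T; peptide=MGEGGILIMTAT
pos 37: UAA -> STOP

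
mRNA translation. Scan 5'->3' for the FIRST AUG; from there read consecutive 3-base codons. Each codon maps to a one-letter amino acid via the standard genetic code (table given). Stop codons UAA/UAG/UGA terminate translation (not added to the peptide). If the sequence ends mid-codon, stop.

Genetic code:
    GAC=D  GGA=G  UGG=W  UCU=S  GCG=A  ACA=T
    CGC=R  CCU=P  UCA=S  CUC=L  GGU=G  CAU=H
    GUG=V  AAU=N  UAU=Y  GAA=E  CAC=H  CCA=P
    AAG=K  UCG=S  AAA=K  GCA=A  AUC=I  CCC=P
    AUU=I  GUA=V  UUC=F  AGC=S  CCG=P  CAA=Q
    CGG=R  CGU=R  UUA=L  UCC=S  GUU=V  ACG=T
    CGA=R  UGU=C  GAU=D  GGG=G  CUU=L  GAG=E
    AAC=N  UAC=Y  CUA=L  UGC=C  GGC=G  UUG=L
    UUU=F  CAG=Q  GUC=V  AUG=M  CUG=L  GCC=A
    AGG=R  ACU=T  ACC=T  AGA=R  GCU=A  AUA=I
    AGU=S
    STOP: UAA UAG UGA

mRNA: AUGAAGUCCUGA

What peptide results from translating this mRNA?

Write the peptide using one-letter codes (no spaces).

start AUG at pos 0
pos 0: AUG -> M; peptide=M
pos 3: AAG -> K; peptide=MK
pos 6: UCC -> S; peptide=MKS
pos 9: UGA -> STOP

Answer: MKS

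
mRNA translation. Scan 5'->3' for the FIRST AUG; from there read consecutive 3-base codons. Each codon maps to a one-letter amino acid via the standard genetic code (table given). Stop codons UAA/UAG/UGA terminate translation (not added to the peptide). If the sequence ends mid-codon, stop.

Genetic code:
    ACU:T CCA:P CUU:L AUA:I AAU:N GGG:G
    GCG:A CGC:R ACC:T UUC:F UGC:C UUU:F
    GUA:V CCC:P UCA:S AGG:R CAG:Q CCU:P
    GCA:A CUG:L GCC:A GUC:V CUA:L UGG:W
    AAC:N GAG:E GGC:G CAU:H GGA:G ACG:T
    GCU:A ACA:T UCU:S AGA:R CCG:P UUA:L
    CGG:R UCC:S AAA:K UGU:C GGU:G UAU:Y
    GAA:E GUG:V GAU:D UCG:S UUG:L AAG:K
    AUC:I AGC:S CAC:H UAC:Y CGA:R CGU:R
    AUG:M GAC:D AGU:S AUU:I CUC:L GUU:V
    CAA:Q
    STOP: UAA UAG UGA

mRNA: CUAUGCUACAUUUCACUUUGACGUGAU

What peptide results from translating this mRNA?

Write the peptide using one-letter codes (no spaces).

start AUG at pos 2
pos 2: AUG -> M; peptide=M
pos 5: CUA -> L; peptide=ML
pos 8: CAU -> H; peptide=MLH
pos 11: UUC -> F; peptide=MLHF
pos 14: ACU -> T; peptide=MLHFT
pos 17: UUG -> L; peptide=MLHFTL
pos 20: ACG -> T; peptide=MLHFTLT
pos 23: UGA -> STOP

Answer: MLHFTLT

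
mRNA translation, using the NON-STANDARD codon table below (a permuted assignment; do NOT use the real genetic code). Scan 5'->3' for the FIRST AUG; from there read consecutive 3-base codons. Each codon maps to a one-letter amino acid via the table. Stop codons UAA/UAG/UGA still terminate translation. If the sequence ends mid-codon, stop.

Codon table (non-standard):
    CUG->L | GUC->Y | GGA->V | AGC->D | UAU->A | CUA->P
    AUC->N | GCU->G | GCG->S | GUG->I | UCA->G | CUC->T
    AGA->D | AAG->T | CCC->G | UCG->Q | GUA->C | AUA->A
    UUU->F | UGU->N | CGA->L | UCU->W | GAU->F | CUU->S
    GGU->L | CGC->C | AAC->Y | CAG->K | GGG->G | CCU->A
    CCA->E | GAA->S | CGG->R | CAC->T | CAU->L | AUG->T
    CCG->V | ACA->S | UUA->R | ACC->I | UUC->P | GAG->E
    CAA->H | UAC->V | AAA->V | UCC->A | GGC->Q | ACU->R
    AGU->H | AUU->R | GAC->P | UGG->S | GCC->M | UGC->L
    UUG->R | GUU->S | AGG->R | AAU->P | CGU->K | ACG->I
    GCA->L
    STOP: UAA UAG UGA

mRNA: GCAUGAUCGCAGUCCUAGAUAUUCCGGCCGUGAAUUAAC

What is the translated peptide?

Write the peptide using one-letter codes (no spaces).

Answer: TNLYPFRVMIP

Derivation:
start AUG at pos 2
pos 2: AUG -> T; peptide=T
pos 5: AUC -> N; peptide=TN
pos 8: GCA -> L; peptide=TNL
pos 11: GUC -> Y; peptide=TNLY
pos 14: CUA -> P; peptide=TNLYP
pos 17: GAU -> F; peptide=TNLYPF
pos 20: AUU -> R; peptide=TNLYPFR
pos 23: CCG -> V; peptide=TNLYPFRV
pos 26: GCC -> M; peptide=TNLYPFRVM
pos 29: GUG -> I; peptide=TNLYPFRVMI
pos 32: AAU -> P; peptide=TNLYPFRVMIP
pos 35: UAA -> STOP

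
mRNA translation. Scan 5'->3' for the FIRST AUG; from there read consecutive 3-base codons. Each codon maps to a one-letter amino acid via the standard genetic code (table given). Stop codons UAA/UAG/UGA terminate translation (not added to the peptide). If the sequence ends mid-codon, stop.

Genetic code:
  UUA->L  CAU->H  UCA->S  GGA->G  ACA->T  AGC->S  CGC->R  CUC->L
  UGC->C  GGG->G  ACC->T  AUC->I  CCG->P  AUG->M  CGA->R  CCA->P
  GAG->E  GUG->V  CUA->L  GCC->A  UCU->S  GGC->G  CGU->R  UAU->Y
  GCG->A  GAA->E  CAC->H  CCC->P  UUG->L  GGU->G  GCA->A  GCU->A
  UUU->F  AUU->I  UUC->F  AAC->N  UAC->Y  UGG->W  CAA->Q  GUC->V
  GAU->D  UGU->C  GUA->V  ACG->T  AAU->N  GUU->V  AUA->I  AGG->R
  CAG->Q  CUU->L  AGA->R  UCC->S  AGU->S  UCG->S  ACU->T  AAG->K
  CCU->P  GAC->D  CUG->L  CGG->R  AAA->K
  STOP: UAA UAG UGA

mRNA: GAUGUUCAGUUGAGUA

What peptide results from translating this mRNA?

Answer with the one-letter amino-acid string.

start AUG at pos 1
pos 1: AUG -> M; peptide=M
pos 4: UUC -> F; peptide=MF
pos 7: AGU -> S; peptide=MFS
pos 10: UGA -> STOP

Answer: MFS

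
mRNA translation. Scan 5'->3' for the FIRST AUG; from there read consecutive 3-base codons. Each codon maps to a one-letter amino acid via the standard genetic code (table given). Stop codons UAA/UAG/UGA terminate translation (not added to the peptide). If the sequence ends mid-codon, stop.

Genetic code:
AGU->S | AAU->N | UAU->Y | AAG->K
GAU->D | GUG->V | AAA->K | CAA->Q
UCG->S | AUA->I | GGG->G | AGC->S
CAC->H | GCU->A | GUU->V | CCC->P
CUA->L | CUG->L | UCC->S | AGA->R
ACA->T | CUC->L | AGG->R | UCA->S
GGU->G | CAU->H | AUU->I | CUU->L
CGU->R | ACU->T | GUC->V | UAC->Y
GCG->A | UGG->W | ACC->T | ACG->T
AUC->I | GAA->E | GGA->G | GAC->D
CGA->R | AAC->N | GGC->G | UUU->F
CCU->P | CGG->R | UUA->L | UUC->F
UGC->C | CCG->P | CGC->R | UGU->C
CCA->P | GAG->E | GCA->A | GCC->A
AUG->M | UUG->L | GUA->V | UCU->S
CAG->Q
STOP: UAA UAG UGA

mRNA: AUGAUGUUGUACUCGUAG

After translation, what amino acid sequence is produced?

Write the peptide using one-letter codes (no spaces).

start AUG at pos 0
pos 0: AUG -> M; peptide=M
pos 3: AUG -> M; peptide=MM
pos 6: UUG -> L; peptide=MML
pos 9: UAC -> Y; peptide=MMLY
pos 12: UCG -> S; peptide=MMLYS
pos 15: UAG -> STOP

Answer: MMLYS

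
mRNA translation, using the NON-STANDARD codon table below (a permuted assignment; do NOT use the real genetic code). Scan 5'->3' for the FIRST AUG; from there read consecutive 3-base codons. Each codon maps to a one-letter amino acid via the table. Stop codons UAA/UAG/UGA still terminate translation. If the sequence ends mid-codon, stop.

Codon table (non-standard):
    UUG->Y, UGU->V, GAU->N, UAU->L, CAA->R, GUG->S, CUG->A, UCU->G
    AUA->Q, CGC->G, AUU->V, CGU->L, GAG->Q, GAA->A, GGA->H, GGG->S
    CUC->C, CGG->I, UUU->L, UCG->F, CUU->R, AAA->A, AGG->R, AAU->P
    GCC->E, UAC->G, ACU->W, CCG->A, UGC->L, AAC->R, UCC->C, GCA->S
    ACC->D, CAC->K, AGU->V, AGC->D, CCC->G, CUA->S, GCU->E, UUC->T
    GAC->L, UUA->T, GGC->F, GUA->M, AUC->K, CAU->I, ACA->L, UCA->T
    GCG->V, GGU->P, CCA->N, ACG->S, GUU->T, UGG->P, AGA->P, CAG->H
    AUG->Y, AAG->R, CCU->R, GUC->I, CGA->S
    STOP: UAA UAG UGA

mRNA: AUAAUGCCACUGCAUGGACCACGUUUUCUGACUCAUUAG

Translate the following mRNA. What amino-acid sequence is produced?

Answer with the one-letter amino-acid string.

Answer: YNAIHNLLAWI

Derivation:
start AUG at pos 3
pos 3: AUG -> Y; peptide=Y
pos 6: CCA -> N; peptide=YN
pos 9: CUG -> A; peptide=YNA
pos 12: CAU -> I; peptide=YNAI
pos 15: GGA -> H; peptide=YNAIH
pos 18: CCA -> N; peptide=YNAIHN
pos 21: CGU -> L; peptide=YNAIHNL
pos 24: UUU -> L; peptide=YNAIHNLL
pos 27: CUG -> A; peptide=YNAIHNLLA
pos 30: ACU -> W; peptide=YNAIHNLLAW
pos 33: CAU -> I; peptide=YNAIHNLLAWI
pos 36: UAG -> STOP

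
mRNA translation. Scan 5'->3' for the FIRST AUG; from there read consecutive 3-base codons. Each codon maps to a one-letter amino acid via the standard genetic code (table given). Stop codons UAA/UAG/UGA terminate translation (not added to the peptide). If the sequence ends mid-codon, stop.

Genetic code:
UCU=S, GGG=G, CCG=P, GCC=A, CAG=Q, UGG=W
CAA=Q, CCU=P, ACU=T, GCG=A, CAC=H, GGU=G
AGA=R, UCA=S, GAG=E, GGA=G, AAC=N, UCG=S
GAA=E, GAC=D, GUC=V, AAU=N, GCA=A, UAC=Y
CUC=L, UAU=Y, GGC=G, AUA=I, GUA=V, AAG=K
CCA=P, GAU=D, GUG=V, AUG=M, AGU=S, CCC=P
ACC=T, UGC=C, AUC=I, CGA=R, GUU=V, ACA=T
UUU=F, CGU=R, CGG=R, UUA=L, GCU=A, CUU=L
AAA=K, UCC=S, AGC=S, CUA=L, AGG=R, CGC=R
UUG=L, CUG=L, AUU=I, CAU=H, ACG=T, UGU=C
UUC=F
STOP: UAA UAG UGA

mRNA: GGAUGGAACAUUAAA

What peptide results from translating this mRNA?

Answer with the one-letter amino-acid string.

Answer: MEH

Derivation:
start AUG at pos 2
pos 2: AUG -> M; peptide=M
pos 5: GAA -> E; peptide=ME
pos 8: CAU -> H; peptide=MEH
pos 11: UAA -> STOP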